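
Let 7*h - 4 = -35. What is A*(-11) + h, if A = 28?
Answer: -2187/7 ≈ -312.43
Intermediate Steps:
h = -31/7 (h = 4/7 + (1/7)*(-35) = 4/7 - 5 = -31/7 ≈ -4.4286)
A*(-11) + h = 28*(-11) - 31/7 = -308 - 31/7 = -2187/7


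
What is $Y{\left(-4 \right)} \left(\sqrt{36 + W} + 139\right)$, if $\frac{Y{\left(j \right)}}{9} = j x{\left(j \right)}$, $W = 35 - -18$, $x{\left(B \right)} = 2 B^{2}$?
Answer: $-160128 - 1152 \sqrt{89} \approx -1.71 \cdot 10^{5}$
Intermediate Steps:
$W = 53$ ($W = 35 + 18 = 53$)
$Y{\left(j \right)} = 18 j^{3}$ ($Y{\left(j \right)} = 9 j 2 j^{2} = 9 \cdot 2 j^{3} = 18 j^{3}$)
$Y{\left(-4 \right)} \left(\sqrt{36 + W} + 139\right) = 18 \left(-4\right)^{3} \left(\sqrt{36 + 53} + 139\right) = 18 \left(-64\right) \left(\sqrt{89} + 139\right) = - 1152 \left(139 + \sqrt{89}\right) = -160128 - 1152 \sqrt{89}$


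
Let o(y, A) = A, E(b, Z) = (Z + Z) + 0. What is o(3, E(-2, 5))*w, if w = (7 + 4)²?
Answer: 1210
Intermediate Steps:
E(b, Z) = 2*Z (E(b, Z) = 2*Z + 0 = 2*Z)
w = 121 (w = 11² = 121)
o(3, E(-2, 5))*w = (2*5)*121 = 10*121 = 1210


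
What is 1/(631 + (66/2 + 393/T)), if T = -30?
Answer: 10/6509 ≈ 0.0015363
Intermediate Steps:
1/(631 + (66/2 + 393/T)) = 1/(631 + (66/2 + 393/(-30))) = 1/(631 + (66*(1/2) + 393*(-1/30))) = 1/(631 + (33 - 131/10)) = 1/(631 + 199/10) = 1/(6509/10) = 10/6509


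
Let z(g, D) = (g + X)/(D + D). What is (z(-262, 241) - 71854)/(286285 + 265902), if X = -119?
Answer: -34634009/266154134 ≈ -0.13013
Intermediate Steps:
z(g, D) = (-119 + g)/(2*D) (z(g, D) = (g - 119)/(D + D) = (-119 + g)/((2*D)) = (-119 + g)*(1/(2*D)) = (-119 + g)/(2*D))
(z(-262, 241) - 71854)/(286285 + 265902) = ((½)*(-119 - 262)/241 - 71854)/(286285 + 265902) = ((½)*(1/241)*(-381) - 71854)/552187 = (-381/482 - 71854)*(1/552187) = -34634009/482*1/552187 = -34634009/266154134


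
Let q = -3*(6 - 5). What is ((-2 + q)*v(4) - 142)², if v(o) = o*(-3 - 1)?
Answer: 3844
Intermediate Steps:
q = -3 (q = -3*1 = -3)
v(o) = -4*o (v(o) = o*(-4) = -4*o)
((-2 + q)*v(4) - 142)² = ((-2 - 3)*(-4*4) - 142)² = (-5*(-16) - 142)² = (80 - 142)² = (-62)² = 3844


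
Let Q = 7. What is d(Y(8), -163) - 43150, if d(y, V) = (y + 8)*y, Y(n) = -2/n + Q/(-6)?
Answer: -6214943/144 ≈ -43159.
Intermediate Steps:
Y(n) = -7/6 - 2/n (Y(n) = -2/n + 7/(-6) = -2/n + 7*(-⅙) = -2/n - 7/6 = -7/6 - 2/n)
d(y, V) = y*(8 + y) (d(y, V) = (8 + y)*y = y*(8 + y))
d(Y(8), -163) - 43150 = (-7/6 - 2/8)*(8 + (-7/6 - 2/8)) - 43150 = (-7/6 - 2*⅛)*(8 + (-7/6 - 2*⅛)) - 43150 = (-7/6 - ¼)*(8 + (-7/6 - ¼)) - 43150 = -17*(8 - 17/12)/12 - 43150 = -17/12*79/12 - 43150 = -1343/144 - 43150 = -6214943/144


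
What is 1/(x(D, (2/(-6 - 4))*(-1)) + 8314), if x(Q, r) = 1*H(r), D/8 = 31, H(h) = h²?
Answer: 25/207851 ≈ 0.00012028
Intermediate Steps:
D = 248 (D = 8*31 = 248)
x(Q, r) = r² (x(Q, r) = 1*r² = r²)
1/(x(D, (2/(-6 - 4))*(-1)) + 8314) = 1/(((2/(-6 - 4))*(-1))² + 8314) = 1/(((2/(-10))*(-1))² + 8314) = 1/((-⅒*2*(-1))² + 8314) = 1/((-⅕*(-1))² + 8314) = 1/((⅕)² + 8314) = 1/(1/25 + 8314) = 1/(207851/25) = 25/207851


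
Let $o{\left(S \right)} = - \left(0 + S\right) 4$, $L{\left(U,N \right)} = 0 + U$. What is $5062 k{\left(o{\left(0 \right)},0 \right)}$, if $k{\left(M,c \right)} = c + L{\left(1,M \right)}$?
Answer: $5062$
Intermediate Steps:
$L{\left(U,N \right)} = U$
$o{\left(S \right)} = - 4 S$ ($o{\left(S \right)} = - S 4 = - 4 S$)
$k{\left(M,c \right)} = 1 + c$ ($k{\left(M,c \right)} = c + 1 = 1 + c$)
$5062 k{\left(o{\left(0 \right)},0 \right)} = 5062 \left(1 + 0\right) = 5062 \cdot 1 = 5062$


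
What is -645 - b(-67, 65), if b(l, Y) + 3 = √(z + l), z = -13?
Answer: -642 - 4*I*√5 ≈ -642.0 - 8.9443*I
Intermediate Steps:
b(l, Y) = -3 + √(-13 + l)
-645 - b(-67, 65) = -645 - (-3 + √(-13 - 67)) = -645 - (-3 + √(-80)) = -645 - (-3 + 4*I*√5) = -645 + (3 - 4*I*√5) = -642 - 4*I*√5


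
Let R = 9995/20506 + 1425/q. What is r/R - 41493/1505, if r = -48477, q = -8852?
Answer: -120415537758639/810711895 ≈ -1.4853e+5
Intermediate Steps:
R = 29627345/90759556 (R = 9995/20506 + 1425/(-8852) = 9995*(1/20506) + 1425*(-1/8852) = 9995/20506 - 1425/8852 = 29627345/90759556 ≈ 0.32644)
r/R - 41493/1505 = -48477/29627345/90759556 - 41493/1505 = -48477*90759556/29627345 - 41493*1/1505 = -399977363292/2693395 - 41493/1505 = -120415537758639/810711895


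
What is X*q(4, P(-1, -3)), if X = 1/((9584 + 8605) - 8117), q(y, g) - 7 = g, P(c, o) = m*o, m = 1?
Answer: 1/2518 ≈ 0.00039714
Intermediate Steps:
P(c, o) = o (P(c, o) = 1*o = o)
q(y, g) = 7 + g
X = 1/10072 (X = 1/(18189 - 8117) = 1/10072 ≈ 9.9285e-5)
X*q(4, P(-1, -3)) = (7 - 3)/10072 = (1/10072)*4 = 1/2518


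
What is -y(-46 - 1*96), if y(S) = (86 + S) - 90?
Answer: 146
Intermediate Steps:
y(S) = -4 + S
-y(-46 - 1*96) = -(-4 + (-46 - 1*96)) = -(-4 + (-46 - 96)) = -(-4 - 142) = -1*(-146) = 146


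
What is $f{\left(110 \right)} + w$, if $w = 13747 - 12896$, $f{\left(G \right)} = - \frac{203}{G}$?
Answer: $\frac{93407}{110} \approx 849.15$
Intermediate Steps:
$w = 851$ ($w = 13747 - 12896 = 851$)
$f{\left(110 \right)} + w = - \frac{203}{110} + 851 = \frac{93407}{110}$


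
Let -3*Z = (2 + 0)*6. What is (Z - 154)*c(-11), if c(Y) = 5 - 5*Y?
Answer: -9480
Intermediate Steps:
Z = -4 (Z = -(2 + 0)*6/3 = -2*6/3 = -⅓*12 = -4)
(Z - 154)*c(-11) = (-4 - 154)*(5 - 5*(-11)) = -158*(5 + 55) = -158*60 = -9480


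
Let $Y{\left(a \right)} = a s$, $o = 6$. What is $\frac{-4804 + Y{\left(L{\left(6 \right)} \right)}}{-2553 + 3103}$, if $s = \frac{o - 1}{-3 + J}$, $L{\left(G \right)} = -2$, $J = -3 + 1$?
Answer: $- \frac{2401}{275} \approx -8.7309$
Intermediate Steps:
$J = -2$
$s = -1$ ($s = \frac{6 - 1}{-3 - 2} = \frac{5}{-5} = 5 \left(- \frac{1}{5}\right) = -1$)
$Y{\left(a \right)} = - a$ ($Y{\left(a \right)} = a \left(-1\right) = - a$)
$\frac{-4804 + Y{\left(L{\left(6 \right)} \right)}}{-2553 + 3103} = \frac{-4804 - -2}{-2553 + 3103} = \frac{-4804 + 2}{550} = \left(-4802\right) \frac{1}{550} = - \frac{2401}{275}$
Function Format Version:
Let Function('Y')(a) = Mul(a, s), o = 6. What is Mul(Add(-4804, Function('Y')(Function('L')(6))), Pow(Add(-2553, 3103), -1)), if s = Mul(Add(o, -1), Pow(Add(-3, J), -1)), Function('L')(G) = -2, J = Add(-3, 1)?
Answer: Rational(-2401, 275) ≈ -8.7309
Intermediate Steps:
J = -2
s = -1 (s = Mul(Add(6, -1), Pow(Add(-3, -2), -1)) = Mul(5, Pow(-5, -1)) = Mul(5, Rational(-1, 5)) = -1)
Function('Y')(a) = Mul(-1, a) (Function('Y')(a) = Mul(a, -1) = Mul(-1, a))
Mul(Add(-4804, Function('Y')(Function('L')(6))), Pow(Add(-2553, 3103), -1)) = Mul(Add(-4804, Mul(-1, -2)), Pow(Add(-2553, 3103), -1)) = Mul(Add(-4804, 2), Pow(550, -1)) = Mul(-4802, Rational(1, 550)) = Rational(-2401, 275)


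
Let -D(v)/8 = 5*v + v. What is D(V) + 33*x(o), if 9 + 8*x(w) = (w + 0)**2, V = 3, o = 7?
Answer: 21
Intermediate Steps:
x(w) = -9/8 + w**2/8 (x(w) = -9/8 + (w + 0)**2/8 = -9/8 + w**2/8)
D(v) = -48*v (D(v) = -8*(5*v + v) = -48*v)
D(V) + 33*x(o) = -48*3 + 33*(-9/8 + (1/8)*7**2) = -144 + 33*(-9/8 + (1/8)*49) = -144 + 33*(-9/8 + 49/8) = -144 + 33*5 = -144 + 165 = 21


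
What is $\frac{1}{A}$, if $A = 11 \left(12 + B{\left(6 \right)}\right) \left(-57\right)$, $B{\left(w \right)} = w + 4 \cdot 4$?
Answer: $- \frac{1}{21318} \approx -4.6909 \cdot 10^{-5}$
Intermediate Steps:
$B{\left(w \right)} = 16 + w$ ($B{\left(w \right)} = w + 16 = 16 + w$)
$A = -21318$ ($A = 11 \left(12 + \left(16 + 6\right)\right) \left(-57\right) = 11 \left(12 + 22\right) \left(-57\right) = 11 \cdot 34 \left(-57\right) = 374 \left(-57\right) = -21318$)
$\frac{1}{A} = \frac{1}{-21318} = - \frac{1}{21318}$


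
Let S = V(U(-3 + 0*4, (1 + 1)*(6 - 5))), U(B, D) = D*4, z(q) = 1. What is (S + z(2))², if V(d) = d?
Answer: 81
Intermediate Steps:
U(B, D) = 4*D
S = 8 (S = 4*((1 + 1)*(6 - 5)) = 4*(2*1) = 4*2 = 8)
(S + z(2))² = (8 + 1)² = 9² = 81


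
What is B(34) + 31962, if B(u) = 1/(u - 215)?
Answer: 5785121/181 ≈ 31962.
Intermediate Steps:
B(u) = 1/(-215 + u)
B(34) + 31962 = 1/(-215 + 34) + 31962 = 1/(-181) + 31962 = -1/181 + 31962 = 5785121/181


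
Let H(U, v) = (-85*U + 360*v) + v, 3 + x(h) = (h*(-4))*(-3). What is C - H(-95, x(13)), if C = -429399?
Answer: -492707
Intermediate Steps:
x(h) = -3 + 12*h (x(h) = -3 + (h*(-4))*(-3) = -3 - 4*h*(-3) = -3 + 12*h)
H(U, v) = -85*U + 361*v
C - H(-95, x(13)) = -429399 - (-85*(-95) + 361*(-3 + 12*13)) = -429399 - (8075 + 361*(-3 + 156)) = -429399 - (8075 + 361*153) = -429399 - (8075 + 55233) = -429399 - 1*63308 = -429399 - 63308 = -492707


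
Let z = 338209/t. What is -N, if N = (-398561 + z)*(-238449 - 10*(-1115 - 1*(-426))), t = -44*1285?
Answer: -5218176773645291/56540 ≈ -9.2292e+10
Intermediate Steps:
t = -56540
z = -338209/56540 (z = 338209/(-56540) = 338209*(-1/56540) = -338209/56540 ≈ -5.9818)
N = 5218176773645291/56540 (N = (-398561 - 338209/56540)*(-238449 - 10*(-1115 - 1*(-426))) = -22534977149*(-238449 - 10*(-1115 + 426))/56540 = -22534977149*(-238449 - 10*(-689))/56540 = -22534977149*(-238449 + 6890)/56540 = -22534977149/56540*(-231559) = 5218176773645291/56540 ≈ 9.2292e+10)
-N = -1*5218176773645291/56540 = -5218176773645291/56540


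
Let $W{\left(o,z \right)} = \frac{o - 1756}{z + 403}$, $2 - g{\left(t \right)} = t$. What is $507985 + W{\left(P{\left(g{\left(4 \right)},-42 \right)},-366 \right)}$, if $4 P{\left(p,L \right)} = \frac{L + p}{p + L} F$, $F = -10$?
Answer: $\frac{37587373}{74} \approx 5.0794 \cdot 10^{5}$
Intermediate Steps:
$g{\left(t \right)} = 2 - t$
$P{\left(p,L \right)} = - \frac{5}{2}$ ($P{\left(p,L \right)} = \frac{\frac{L + p}{p + L} \left(-10\right)}{4} = \frac{\frac{L + p}{L + p} \left(-10\right)}{4} = \frac{1 \left(-10\right)}{4} = \frac{1}{4} \left(-10\right) = - \frac{5}{2}$)
$W{\left(o,z \right)} = \frac{-1756 + o}{403 + z}$
$507985 + W{\left(P{\left(g{\left(4 \right)},-42 \right)},-366 \right)} = 507985 + \frac{-1756 - \frac{5}{2}}{403 - 366} = 507985 + \frac{1}{37} \left(- \frac{3517}{2}\right) = 507985 - \frac{3517}{74} = \frac{37587373}{74}$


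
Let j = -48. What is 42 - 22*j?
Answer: 1098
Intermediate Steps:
42 - 22*j = 42 - 22*(-48) = 42 + 1056 = 1098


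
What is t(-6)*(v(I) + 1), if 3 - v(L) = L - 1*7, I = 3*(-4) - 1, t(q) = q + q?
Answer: -288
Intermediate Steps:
t(q) = 2*q
I = -13 (I = -12 - 1 = -13)
v(L) = 10 - L (v(L) = 3 - (L - 1*7) = 3 - (L - 7) = 3 - (-7 + L) = 3 + (7 - L) = 10 - L)
t(-6)*(v(I) + 1) = (2*(-6))*((10 - 1*(-13)) + 1) = -12*((10 + 13) + 1) = -12*(23 + 1) = -12*24 = -288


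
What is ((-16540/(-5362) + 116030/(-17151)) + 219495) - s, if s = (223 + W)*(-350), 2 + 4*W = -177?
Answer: 25922608478395/91963662 ≈ 2.8188e+5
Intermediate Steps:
W = -179/4 (W = -½ + (¼)*(-177) = -½ - 177/4 = -179/4 ≈ -44.750)
s = -124775/2 (s = (223 - 179/4)*(-350) = (713/4)*(-350) = -124775/2 ≈ -62388.)
((-16540/(-5362) + 116030/(-17151)) + 219495) - s = ((-16540/(-5362) + 116030/(-17151)) + 219495) - 1*(-124775/2) = ((-16540*(-1/5362) + 116030*(-1/17151)) + 219495) + 124775/2 = ((8270/2681 - 116030/17151) + 219495) + 124775/2 = (-169237660/45981831 + 219495) + 124775/2 = 10092612757685/45981831 + 124775/2 = 25922608478395/91963662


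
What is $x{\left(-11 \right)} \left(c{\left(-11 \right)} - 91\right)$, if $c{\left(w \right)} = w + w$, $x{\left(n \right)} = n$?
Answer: $1243$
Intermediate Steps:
$c{\left(w \right)} = 2 w$
$x{\left(-11 \right)} \left(c{\left(-11 \right)} - 91\right) = - 11 \left(2 \left(-11\right) - 91\right) = - 11 \left(-22 - 91\right) = \left(-11\right) \left(-113\right) = 1243$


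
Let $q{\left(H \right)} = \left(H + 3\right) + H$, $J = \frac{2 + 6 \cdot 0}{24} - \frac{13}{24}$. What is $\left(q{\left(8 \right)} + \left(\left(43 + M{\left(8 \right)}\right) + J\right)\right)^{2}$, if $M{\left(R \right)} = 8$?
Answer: $\frac{2785561}{576} \approx 4836.0$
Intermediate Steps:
$J = - \frac{11}{24}$ ($J = \left(2 + 0\right) \frac{1}{24} - \frac{13}{24} = 2 \cdot \frac{1}{24} - \frac{13}{24} = \frac{1}{12} - \frac{13}{24} = - \frac{11}{24} \approx -0.45833$)
$q{\left(H \right)} = 3 + 2 H$ ($q{\left(H \right)} = \left(3 + H\right) + H = 3 + 2 H$)
$\left(q{\left(8 \right)} + \left(\left(43 + M{\left(8 \right)}\right) + J\right)\right)^{2} = \left(\left(3 + 2 \cdot 8\right) + \left(\left(43 + 8\right) - \frac{11}{24}\right)\right)^{2} = \left(\left(3 + 16\right) + \left(51 - \frac{11}{24}\right)\right)^{2} = \left(19 + \frac{1213}{24}\right)^{2} = \left(\frac{1669}{24}\right)^{2} = \frac{2785561}{576}$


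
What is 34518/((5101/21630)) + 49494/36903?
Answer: 9184310162638/62747401 ≈ 1.4637e+5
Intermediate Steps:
34518/((5101/21630)) + 49494/36903 = 34518/((5101*(1/21630))) + 49494*(1/36903) = 34518/(5101/21630) + 16498/12301 = 34518*(21630/5101) + 16498/12301 = 746624340/5101 + 16498/12301 = 9184310162638/62747401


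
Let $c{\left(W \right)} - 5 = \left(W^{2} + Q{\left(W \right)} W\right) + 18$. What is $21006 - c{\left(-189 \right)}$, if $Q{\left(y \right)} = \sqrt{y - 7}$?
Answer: $-14738 + 2646 i \approx -14738.0 + 2646.0 i$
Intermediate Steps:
$Q{\left(y \right)} = \sqrt{-7 + y}$
$c{\left(W \right)} = 23 + W^{2} + W \sqrt{-7 + W}$ ($c{\left(W \right)} = 5 + \left(\left(W^{2} + \sqrt{-7 + W} W\right) + 18\right) = 5 + \left(\left(W^{2} + W \sqrt{-7 + W}\right) + 18\right) = 5 + \left(18 + W^{2} + W \sqrt{-7 + W}\right) = 23 + W^{2} + W \sqrt{-7 + W}$)
$21006 - c{\left(-189 \right)} = 21006 - \left(23 + \left(-189\right)^{2} - 189 \sqrt{-7 - 189}\right) = 21006 - \left(23 + 35721 - 189 \sqrt{-196}\right) = 21006 - \left(23 + 35721 - 189 \cdot 14 i\right) = 21006 - \left(23 + 35721 - 2646 i\right) = 21006 - \left(35744 - 2646 i\right) = -14738 + 2646 i$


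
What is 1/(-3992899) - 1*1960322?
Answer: -7827367753479/3992899 ≈ -1.9603e+6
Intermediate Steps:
1/(-3992899) - 1*1960322 = -1/3992899 - 1960322 = -7827367753479/3992899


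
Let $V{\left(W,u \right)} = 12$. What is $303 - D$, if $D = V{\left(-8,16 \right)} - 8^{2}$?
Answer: $355$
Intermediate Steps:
$D = -52$ ($D = 12 - 8^{2} = 12 - 64 = -52$)
$303 - D = 303 - -52 = 303 + 52 = 355$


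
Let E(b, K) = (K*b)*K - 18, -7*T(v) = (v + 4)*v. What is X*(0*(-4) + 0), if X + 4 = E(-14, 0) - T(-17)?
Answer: 0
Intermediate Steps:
T(v) = -v*(4 + v)/7 (T(v) = -(v + 4)*v/7 = -(4 + v)*v/7 = -v*(4 + v)/7)
E(b, K) = -18 + b*K**2 (E(b, K) = b*K**2 - 18 = -18 + b*K**2)
X = 67/7 (X = -4 + ((-18 - 14*0**2) - (-1)*(-17)*(4 - 17)/7) = -4 + ((-18 - 14*0) - (-1)*(-17)*(-13)/7) = -4 + ((-18 + 0) - 1*(-221/7)) = -4 + (-18 + 221/7) = -4 + 95/7 = 67/7 ≈ 9.5714)
X*(0*(-4) + 0) = 67*(0*(-4) + 0)/7 = 67*(0 + 0)/7 = (67/7)*0 = 0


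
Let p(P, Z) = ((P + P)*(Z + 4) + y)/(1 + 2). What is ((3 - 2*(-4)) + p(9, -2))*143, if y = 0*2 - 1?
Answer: 9724/3 ≈ 3241.3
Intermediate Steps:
y = -1 (y = 0 - 1 = -1)
p(P, Z) = -⅓ + 2*P*(4 + Z)/3 (p(P, Z) = ((P + P)*(Z + 4) - 1)/(1 + 2) = ((2*P)*(4 + Z) - 1)/3 = (2*P*(4 + Z) - 1)*(⅓) = (-1 + 2*P*(4 + Z))*(⅓) = -⅓ + 2*P*(4 + Z)/3)
((3 - 2*(-4)) + p(9, -2))*143 = ((3 - 2*(-4)) + (-⅓ + (8/3)*9 + (⅔)*9*(-2)))*143 = ((3 + 8) + (-⅓ + 24 - 12))*143 = (11 + 35/3)*143 = (68/3)*143 = 9724/3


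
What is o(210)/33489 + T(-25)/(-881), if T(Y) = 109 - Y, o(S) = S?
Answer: -1434172/9834603 ≈ -0.14583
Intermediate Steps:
o(210)/33489 + T(-25)/(-881) = 210/33489 + (109 - 1*(-25))/(-881) = 210*(1/33489) + (109 + 25)*(-1/881) = 70/11163 + 134*(-1/881) = 70/11163 - 134/881 = -1434172/9834603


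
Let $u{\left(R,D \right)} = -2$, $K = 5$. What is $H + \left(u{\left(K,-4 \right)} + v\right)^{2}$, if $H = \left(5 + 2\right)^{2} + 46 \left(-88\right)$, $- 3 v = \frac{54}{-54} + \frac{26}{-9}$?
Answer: $- \frac{2914910}{729} \approx -3998.5$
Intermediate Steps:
$v = \frac{35}{27}$ ($v = - \frac{\frac{54}{-54} + \frac{26}{-9}}{3} = - \frac{54 \left(- \frac{1}{54}\right) + 26 \left(- \frac{1}{9}\right)}{3} = - \frac{-1 - \frac{26}{9}}{3} = \left(- \frac{1}{3}\right) \left(- \frac{35}{9}\right) = \frac{35}{27} \approx 1.2963$)
$H = -3999$ ($H = 7^{2} - 4048 = 49 - 4048 = -3999$)
$H + \left(u{\left(K,-4 \right)} + v\right)^{2} = -3999 + \left(-2 + \frac{35}{27}\right)^{2} = -3999 + \left(- \frac{19}{27}\right)^{2} = -3999 + \frac{361}{729} = - \frac{2914910}{729}$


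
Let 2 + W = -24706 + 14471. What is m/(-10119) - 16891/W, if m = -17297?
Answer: 347989418/103588203 ≈ 3.3594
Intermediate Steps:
W = -10237 (W = -2 + (-24706 + 14471) = -2 - 10235 = -10237)
m/(-10119) - 16891/W = -17297/(-10119) - 16891/(-10237) = -17297*(-1/10119) - 16891*(-1/10237) = 17297/10119 + 16891/10237 = 347989418/103588203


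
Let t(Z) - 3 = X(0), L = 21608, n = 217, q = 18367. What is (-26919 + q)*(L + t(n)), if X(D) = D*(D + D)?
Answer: -184817272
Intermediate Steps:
X(D) = 2*D² (X(D) = D*(2*D) = 2*D²)
t(Z) = 3 (t(Z) = 3 + 2*0² = 3 + 2*0 = 3 + 0 = 3)
(-26919 + q)*(L + t(n)) = (-26919 + 18367)*(21608 + 3) = -8552*21611 = -184817272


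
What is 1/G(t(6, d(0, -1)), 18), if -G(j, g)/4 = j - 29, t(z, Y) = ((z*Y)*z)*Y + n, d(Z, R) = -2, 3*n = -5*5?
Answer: -3/1280 ≈ -0.0023438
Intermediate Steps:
n = -25/3 (n = (-5*5)/3 = (⅓)*(-25) = -25/3 ≈ -8.3333)
t(z, Y) = -25/3 + Y²*z² (t(z, Y) = ((z*Y)*z)*Y - 25/3 = ((Y*z)*z)*Y - 25/3 = (Y*z²)*Y - 25/3 = Y²*z² - 25/3 = -25/3 + Y²*z²)
G(j, g) = 116 - 4*j (G(j, g) = -4*(j - 29) = -4*(-29 + j) = 116 - 4*j)
1/G(t(6, d(0, -1)), 18) = 1/(116 - 4*(-25/3 + (-2)²*6²)) = 1/(116 - 4*(-25/3 + 4*36)) = 1/(116 - 4*(-25/3 + 144)) = 1/(116 - 4*407/3) = 1/(116 - 1628/3) = 1/(-1280/3) = -3/1280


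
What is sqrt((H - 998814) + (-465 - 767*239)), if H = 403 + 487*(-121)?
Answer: 2*I*sqrt(310279) ≈ 1114.1*I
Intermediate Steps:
H = -58524 (H = 403 - 58927 = -58524)
sqrt((H - 998814) + (-465 - 767*239)) = sqrt((-58524 - 998814) + (-465 - 767*239)) = sqrt(-1057338 + (-465 - 183313)) = sqrt(-1057338 - 183778) = sqrt(-1241116) = 2*I*sqrt(310279)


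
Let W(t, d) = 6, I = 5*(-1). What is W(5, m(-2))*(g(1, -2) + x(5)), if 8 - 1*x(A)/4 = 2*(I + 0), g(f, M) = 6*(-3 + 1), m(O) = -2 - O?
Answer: 360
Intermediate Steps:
I = -5
g(f, M) = -12 (g(f, M) = 6*(-2) = -12)
x(A) = 72 (x(A) = 32 - 8*(-5 + 0) = 32 - 8*(-5) = 32 - 4*(-10) = 32 + 40 = 72)
W(5, m(-2))*(g(1, -2) + x(5)) = 6*(-12 + 72) = 6*60 = 360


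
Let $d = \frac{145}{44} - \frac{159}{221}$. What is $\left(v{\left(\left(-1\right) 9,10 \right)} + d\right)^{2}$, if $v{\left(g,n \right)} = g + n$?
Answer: $\frac{1209161529}{94556176} \approx 12.788$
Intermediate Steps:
$d = \frac{25049}{9724}$ ($d = 145 \cdot \frac{1}{44} - \frac{159}{221} = \frac{145}{44} - \frac{159}{221} = \frac{25049}{9724} \approx 2.576$)
$\left(v{\left(\left(-1\right) 9,10 \right)} + d\right)^{2} = \left(\left(\left(-1\right) 9 + 10\right) + \frac{25049}{9724}\right)^{2} = \left(\left(-9 + 10\right) + \frac{25049}{9724}\right)^{2} = \left(1 + \frac{25049}{9724}\right)^{2} = \left(\frac{34773}{9724}\right)^{2} = \frac{1209161529}{94556176}$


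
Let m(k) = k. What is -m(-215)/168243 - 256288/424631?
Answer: -43027366319/71441193333 ≈ -0.60228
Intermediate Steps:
-m(-215)/168243 - 256288/424631 = -1*(-215)/168243 - 256288/424631 = 215*(1/168243) - 256288*1/424631 = 215/168243 - 256288/424631 = -43027366319/71441193333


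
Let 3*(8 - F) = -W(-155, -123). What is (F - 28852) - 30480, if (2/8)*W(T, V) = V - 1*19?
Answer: -178540/3 ≈ -59513.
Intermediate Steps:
W(T, V) = -76 + 4*V (W(T, V) = 4*(V - 1*19) = 4*(V - 19) = 4*(-19 + V) = -76 + 4*V)
F = -544/3 (F = 8 - (-1)*(-76 + 4*(-123))/3 = 8 - (-1)*(-76 - 492)/3 = 8 - (-1)*(-568)/3 = 8 - ⅓*568 = 8 - 568/3 = -544/3 ≈ -181.33)
(F - 28852) - 30480 = (-544/3 - 28852) - 30480 = -87100/3 - 30480 = -178540/3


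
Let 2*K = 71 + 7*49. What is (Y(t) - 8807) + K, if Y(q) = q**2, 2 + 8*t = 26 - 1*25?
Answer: -550399/64 ≈ -8600.0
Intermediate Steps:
t = -1/8 (t = -1/4 + (26 - 1*25)/8 = -1/4 + (26 - 25)/8 = -1/4 + (1/8)*1 = -1/4 + 1/8 = -1/8 ≈ -0.12500)
K = 207 (K = (71 + 7*49)/2 = (71 + 343)/2 = (1/2)*414 = 207)
(Y(t) - 8807) + K = ((-1/8)**2 - 8807) + 207 = (1/64 - 8807) + 207 = -563647/64 + 207 = -550399/64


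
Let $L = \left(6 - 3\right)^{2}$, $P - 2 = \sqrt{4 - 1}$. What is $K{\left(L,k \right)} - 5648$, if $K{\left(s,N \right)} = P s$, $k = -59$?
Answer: $-5630 + 9 \sqrt{3} \approx -5614.4$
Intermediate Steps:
$P = 2 + \sqrt{3}$ ($P = 2 + \sqrt{4 - 1} = 2 + \sqrt{3} \approx 3.7321$)
$L = 9$ ($L = 3^{2} = 9$)
$K{\left(s,N \right)} = s \left(2 + \sqrt{3}\right)$ ($K{\left(s,N \right)} = \left(2 + \sqrt{3}\right) s = s \left(2 + \sqrt{3}\right)$)
$K{\left(L,k \right)} - 5648 = 9 \left(2 + \sqrt{3}\right) - 5648 = \left(18 + 9 \sqrt{3}\right) - 5648 = -5630 + 9 \sqrt{3}$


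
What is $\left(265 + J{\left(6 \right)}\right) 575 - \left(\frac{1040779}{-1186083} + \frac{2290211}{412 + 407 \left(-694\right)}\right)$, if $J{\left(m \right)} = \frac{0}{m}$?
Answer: $\frac{50977013469405097}{334529965818} \approx 1.5238 \cdot 10^{5}$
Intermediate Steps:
$J{\left(m \right)} = 0$
$\left(265 + J{\left(6 \right)}\right) 575 - \left(\frac{1040779}{-1186083} + \frac{2290211}{412 + 407 \left(-694\right)}\right) = \left(265 + 0\right) 575 - \left(\frac{1040779}{-1186083} + \frac{2290211}{412 + 407 \left(-694\right)}\right) = 265 \cdot 575 - \left(1040779 \left(- \frac{1}{1186083}\right) + \frac{2290211}{412 - 282458}\right) = 152375 - \left(- \frac{1040779}{1186083} + \frac{2290211}{-282046}\right) = 152375 - \left(- \frac{1040779}{1186083} + 2290211 \left(- \frac{1}{282046}\right)\right) = 152375 - \left(- \frac{1040779}{1186083} - \frac{2290211}{282046}\right) = 152375 - - \frac{3009927887347}{334529965818} = 152375 + \frac{3009927887347}{334529965818} = \frac{50977013469405097}{334529965818}$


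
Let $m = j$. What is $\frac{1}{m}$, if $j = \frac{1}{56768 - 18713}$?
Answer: $38055$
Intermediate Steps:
$j = \frac{1}{38055} \approx 2.6278 \cdot 10^{-5}$
$m = \frac{1}{38055} \approx 2.6278 \cdot 10^{-5}$
$\frac{1}{m} = \frac{1}{\frac{1}{38055}} = 38055$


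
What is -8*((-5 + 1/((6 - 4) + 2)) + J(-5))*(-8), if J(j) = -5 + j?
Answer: -944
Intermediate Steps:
-8*((-5 + 1/((6 - 4) + 2)) + J(-5))*(-8) = -8*((-5 + 1/((6 - 4) + 2)) + (-5 - 5))*(-8) = -8*((-5 + 1/(2 + 2)) - 10)*(-8) = -8*((-5 + 1/4) - 10)*(-8) = -8*((-5 + ¼) - 10)*(-8) = -8*(-19/4 - 10)*(-8) = -8*(-59/4)*(-8) = 118*(-8) = -944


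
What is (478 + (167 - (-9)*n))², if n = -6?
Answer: 349281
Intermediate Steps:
(478 + (167 - (-9)*n))² = (478 + (167 - (-9)*(-6)))² = (478 + (167 - 1*54))² = (478 + (167 - 54))² = (478 + 113)² = 591² = 349281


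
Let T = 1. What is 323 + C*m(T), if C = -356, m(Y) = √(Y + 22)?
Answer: 323 - 356*√23 ≈ -1384.3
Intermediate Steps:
m(Y) = √(22 + Y)
323 + C*m(T) = 323 - 356*√(22 + 1) = 323 - 356*√23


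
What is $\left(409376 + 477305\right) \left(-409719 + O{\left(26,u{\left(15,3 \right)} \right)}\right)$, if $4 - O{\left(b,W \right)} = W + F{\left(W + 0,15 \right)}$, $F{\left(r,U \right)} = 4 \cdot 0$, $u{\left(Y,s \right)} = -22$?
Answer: $-363266998933$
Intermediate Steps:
$F{\left(r,U \right)} = 0$
$O{\left(b,W \right)} = 4 - W$ ($O{\left(b,W \right)} = 4 - \left(W + 0\right) = 4 - W$)
$\left(409376 + 477305\right) \left(-409719 + O{\left(26,u{\left(15,3 \right)} \right)}\right) = \left(409376 + 477305\right) \left(-409719 + \left(4 - -22\right)\right) = 886681 \left(-409719 + \left(4 + 22\right)\right) = 886681 \left(-409719 + 26\right) = 886681 \left(-409693\right) = -363266998933$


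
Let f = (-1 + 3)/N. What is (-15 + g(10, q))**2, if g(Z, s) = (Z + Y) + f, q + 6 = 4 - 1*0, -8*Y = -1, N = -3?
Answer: 17689/576 ≈ 30.710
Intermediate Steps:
Y = 1/8 (Y = -1/8*(-1) = 1/8 ≈ 0.12500)
f = -2/3 (f = (-1 + 3)/(-3) = 2*(-1/3) = -2/3 ≈ -0.66667)
q = -2 (q = -6 + (4 - 1*0) = -6 + (4 + 0) = -6 + 4 = -2)
g(Z, s) = -13/24 + Z (g(Z, s) = (Z + 1/8) - 2/3 = (1/8 + Z) - 2/3 = -13/24 + Z)
(-15 + g(10, q))**2 = (-15 + (-13/24 + 10))**2 = (-15 + 227/24)**2 = (-133/24)**2 = 17689/576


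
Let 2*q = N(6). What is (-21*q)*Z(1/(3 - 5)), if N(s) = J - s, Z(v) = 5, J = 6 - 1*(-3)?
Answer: -315/2 ≈ -157.50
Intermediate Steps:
J = 9 (J = 6 + 3 = 9)
N(s) = 9 - s
q = 3/2 (q = (9 - 1*6)/2 = (9 - 6)/2 = (½)*3 = 3/2 ≈ 1.5000)
(-21*q)*Z(1/(3 - 5)) = -21*3/2*5 = -63/2*5 = -315/2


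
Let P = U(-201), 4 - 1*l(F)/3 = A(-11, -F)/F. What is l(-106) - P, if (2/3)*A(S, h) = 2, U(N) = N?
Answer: 22587/106 ≈ 213.08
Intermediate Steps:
A(S, h) = 3 (A(S, h) = (3/2)*2 = 3)
l(F) = 12 - 9/F
P = -201
l(-106) - P = (12 - 9/(-106)) - 1*(-201) = (12 - 9*(-1/106)) + 201 = (12 + 9/106) + 201 = 1281/106 + 201 = 22587/106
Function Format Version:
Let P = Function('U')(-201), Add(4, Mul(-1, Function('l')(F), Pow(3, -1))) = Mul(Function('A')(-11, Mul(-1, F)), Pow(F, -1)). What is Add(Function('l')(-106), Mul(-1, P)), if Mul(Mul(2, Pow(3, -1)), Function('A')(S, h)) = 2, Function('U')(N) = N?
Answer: Rational(22587, 106) ≈ 213.08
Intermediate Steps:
Function('A')(S, h) = 3 (Function('A')(S, h) = Mul(Rational(3, 2), 2) = 3)
Function('l')(F) = Add(12, Mul(-9, Pow(F, -1))) (Function('l')(F) = Add(12, Mul(-3, Mul(3, Pow(F, -1)))) = Add(12, Mul(-9, Pow(F, -1))))
P = -201
Add(Function('l')(-106), Mul(-1, P)) = Add(Add(12, Mul(-9, Pow(-106, -1))), Mul(-1, -201)) = Add(Add(12, Mul(-9, Rational(-1, 106))), 201) = Add(Add(12, Rational(9, 106)), 201) = Add(Rational(1281, 106), 201) = Rational(22587, 106)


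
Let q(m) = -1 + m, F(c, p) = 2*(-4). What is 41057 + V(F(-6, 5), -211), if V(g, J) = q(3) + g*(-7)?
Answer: 41115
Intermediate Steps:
F(c, p) = -8
V(g, J) = 2 - 7*g (V(g, J) = (-1 + 3) + g*(-7) = 2 - 7*g)
41057 + V(F(-6, 5), -211) = 41057 + (2 - 7*(-8)) = 41057 + (2 + 56) = 41057 + 58 = 41115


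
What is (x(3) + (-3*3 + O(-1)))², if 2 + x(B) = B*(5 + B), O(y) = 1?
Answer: 196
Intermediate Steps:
x(B) = -2 + B*(5 + B)
(x(3) + (-3*3 + O(-1)))² = ((-2 + 3² + 5*3) + (-3*3 + 1))² = ((-2 + 9 + 15) + (-9 + 1))² = (22 - 8)² = 14² = 196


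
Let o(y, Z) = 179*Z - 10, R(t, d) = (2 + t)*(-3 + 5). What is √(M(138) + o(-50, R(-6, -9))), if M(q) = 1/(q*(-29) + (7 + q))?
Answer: I*√21451843315/3857 ≈ 37.974*I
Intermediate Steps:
R(t, d) = 4 + 2*t (R(t, d) = (2 + t)*2 = 4 + 2*t)
o(y, Z) = -10 + 179*Z
M(q) = 1/(7 - 28*q) (M(q) = 1/(-29*q + (7 + q)) = 1/(7 - 28*q))
√(M(138) + o(-50, R(-6, -9))) = √(-1/(-7 + 28*138) + (-10 + 179*(4 + 2*(-6)))) = √(-1/(-7 + 3864) + (-10 + 179*(4 - 12))) = √(-1/3857 + (-10 + 179*(-8))) = √(-1*1/3857 + (-10 - 1432)) = √(-1/3857 - 1442) = √(-5561795/3857) = I*√21451843315/3857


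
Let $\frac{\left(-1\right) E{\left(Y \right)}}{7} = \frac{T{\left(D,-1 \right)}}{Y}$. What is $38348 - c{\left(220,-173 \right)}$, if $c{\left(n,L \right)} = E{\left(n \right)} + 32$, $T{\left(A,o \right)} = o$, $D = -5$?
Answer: $\frac{8429513}{220} \approx 38316.0$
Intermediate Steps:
$E{\left(Y \right)} = \frac{7}{Y}$ ($E{\left(Y \right)} = - 7 \left(- \frac{1}{Y}\right) = \frac{7}{Y}$)
$c{\left(n,L \right)} = 32 + \frac{7}{n}$ ($c{\left(n,L \right)} = \frac{7}{n} + 32 = 32 + \frac{7}{n}$)
$38348 - c{\left(220,-173 \right)} = 38348 - \left(32 + \frac{7}{220}\right) = 38348 - \frac{7047}{220} = \frac{8429513}{220}$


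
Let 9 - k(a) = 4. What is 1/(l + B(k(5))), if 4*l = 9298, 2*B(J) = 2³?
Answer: 2/4657 ≈ 0.00042946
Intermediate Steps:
k(a) = 5 (k(a) = 9 - 1*4 = 9 - 4 = 5)
B(J) = 4 (B(J) = (½)*2³ = (½)*8 = 4)
l = 4649/2 (l = (¼)*9298 = 4649/2 ≈ 2324.5)
1/(l + B(k(5))) = 1/(4649/2 + 4) = 1/(4657/2) = 2/4657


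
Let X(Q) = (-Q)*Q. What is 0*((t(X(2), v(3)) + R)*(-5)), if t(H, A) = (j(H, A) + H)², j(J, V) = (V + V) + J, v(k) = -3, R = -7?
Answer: 0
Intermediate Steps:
X(Q) = -Q²
j(J, V) = J + 2*V (j(J, V) = 2*V + J = J + 2*V)
t(H, A) = (2*A + 2*H)² (t(H, A) = ((H + 2*A) + H)² = (2*A + 2*H)²)
0*((t(X(2), v(3)) + R)*(-5)) = 0*((4*(-3 - 1*2²)² - 7)*(-5)) = 0*((4*(-3 - 1*4)² - 7)*(-5)) = 0*((4*(-3 - 4)² - 7)*(-5)) = 0*((4*(-7)² - 7)*(-5)) = 0*((4*49 - 7)*(-5)) = 0*((196 - 7)*(-5)) = 0*(189*(-5)) = 0*(-945) = 0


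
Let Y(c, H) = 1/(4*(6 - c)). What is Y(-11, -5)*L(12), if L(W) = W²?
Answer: 36/17 ≈ 2.1176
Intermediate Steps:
Y(c, H) = 1/(24 - 4*c)
Y(-11, -5)*L(12) = -1/(-24 + 4*(-11))*12² = -1/(-24 - 44)*144 = -1/(-68)*144 = -1*(-1/68)*144 = (1/68)*144 = 36/17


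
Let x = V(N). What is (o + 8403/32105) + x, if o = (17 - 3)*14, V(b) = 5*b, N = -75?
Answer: -5738392/32105 ≈ -178.74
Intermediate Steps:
o = 196 (o = 14*14 = 196)
x = -375 (x = 5*(-75) = -375)
(o + 8403/32105) + x = (196 + 8403/32105) - 375 = 6300983/32105 - 375 = -5738392/32105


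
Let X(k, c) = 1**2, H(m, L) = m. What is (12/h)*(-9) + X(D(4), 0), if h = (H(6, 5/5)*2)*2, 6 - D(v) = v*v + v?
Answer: -7/2 ≈ -3.5000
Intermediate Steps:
D(v) = 6 - v - v**2 (D(v) = 6 - (v*v + v) = 6 - (v**2 + v) = 6 - (v + v**2) = 6 + (-v - v**2) = 6 - v - v**2)
X(k, c) = 1
h = 24 (h = (6*2)*2 = 12*2 = 24)
(12/h)*(-9) + X(D(4), 0) = (12/24)*(-9) + 1 = (12*(1/24))*(-9) + 1 = (1/2)*(-9) + 1 = -9/2 + 1 = -7/2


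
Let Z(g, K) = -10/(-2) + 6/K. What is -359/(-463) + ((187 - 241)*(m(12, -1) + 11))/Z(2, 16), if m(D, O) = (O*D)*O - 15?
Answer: -1584691/19909 ≈ -79.597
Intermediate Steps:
m(D, O) = -15 + D*O² (m(D, O) = (D*O)*O - 15 = D*O² - 15 = -15 + D*O²)
Z(g, K) = 5 + 6/K (Z(g, K) = -10*(-½) + 6/K = 5 + 6/K)
-359/(-463) + ((187 - 241)*(m(12, -1) + 11))/Z(2, 16) = -359/(-463) + ((187 - 241)*((-15 + 12*(-1)²) + 11))/(5 + 6/16) = -359*(-1/463) + (-54*((-15 + 12*1) + 11))/(5 + 6*(1/16)) = 359/463 + (-54*((-15 + 12) + 11))/(5 + 3/8) = 359/463 + (-54*(-3 + 11))/(43/8) = 359/463 - 54*8*(8/43) = 359/463 - 432*8/43 = 359/463 - 3456/43 = -1584691/19909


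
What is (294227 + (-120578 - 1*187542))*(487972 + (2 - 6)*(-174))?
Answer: -6789064524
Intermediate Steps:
(294227 + (-120578 - 1*187542))*(487972 + (2 - 6)*(-174)) = (294227 + (-120578 - 187542))*(487972 - 4*(-174)) = (294227 - 308120)*(487972 + 696) = -13893*488668 = -6789064524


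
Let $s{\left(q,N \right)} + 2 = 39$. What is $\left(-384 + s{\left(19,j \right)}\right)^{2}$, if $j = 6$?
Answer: $120409$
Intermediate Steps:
$s{\left(q,N \right)} = 37$ ($s{\left(q,N \right)} = -2 + 39 = 37$)
$\left(-384 + s{\left(19,j \right)}\right)^{2} = \left(-384 + 37\right)^{2} = \left(-347\right)^{2} = 120409$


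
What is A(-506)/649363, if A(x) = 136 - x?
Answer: 642/649363 ≈ 0.00098866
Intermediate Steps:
A(-506)/649363 = (136 - 1*(-506))/649363 = (136 + 506)*(1/649363) = 642*(1/649363) = 642/649363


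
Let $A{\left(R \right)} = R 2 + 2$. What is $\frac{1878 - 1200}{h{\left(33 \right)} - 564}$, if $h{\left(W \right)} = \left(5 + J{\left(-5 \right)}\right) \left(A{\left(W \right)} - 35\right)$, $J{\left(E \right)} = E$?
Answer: $- \frac{113}{94} \approx -1.2021$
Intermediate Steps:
$A{\left(R \right)} = 2 + 2 R$ ($A{\left(R \right)} = 2 R + 2 = 2 + 2 R$)
$h{\left(W \right)} = 0$ ($h{\left(W \right)} = \left(5 - 5\right) \left(\left(2 + 2 W\right) - 35\right) = 0 \left(-33 + 2 W\right) = 0$)
$\frac{1878 - 1200}{h{\left(33 \right)} - 564} = \frac{1878 - 1200}{0 - 564} = \frac{678}{-564} = 678 \left(- \frac{1}{564}\right) = - \frac{113}{94}$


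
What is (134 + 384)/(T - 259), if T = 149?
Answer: -259/55 ≈ -4.7091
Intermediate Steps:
(134 + 384)/(T - 259) = (134 + 384)/(149 - 259) = 518/(-110) = 518*(-1/110) = -259/55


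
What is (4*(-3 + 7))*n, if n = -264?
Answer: -4224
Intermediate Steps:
(4*(-3 + 7))*n = (4*(-3 + 7))*(-264) = (4*4)*(-264) = 16*(-264) = -4224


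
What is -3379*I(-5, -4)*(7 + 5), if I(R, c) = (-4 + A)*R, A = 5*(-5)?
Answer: -5879460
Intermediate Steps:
A = -25
I(R, c) = -29*R (I(R, c) = (-4 - 25)*R = -29*R)
-3379*I(-5, -4)*(7 + 5) = -3379*(-29*(-5))*(7 + 5) = -489955*12 = -3379*1740 = -5879460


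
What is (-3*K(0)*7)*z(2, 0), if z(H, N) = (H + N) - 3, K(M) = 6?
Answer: 126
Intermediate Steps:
z(H, N) = -3 + H + N
(-3*K(0)*7)*z(2, 0) = (-3*6*7)*(-3 + 2 + 0) = -18*7*(-1) = -126*(-1) = 126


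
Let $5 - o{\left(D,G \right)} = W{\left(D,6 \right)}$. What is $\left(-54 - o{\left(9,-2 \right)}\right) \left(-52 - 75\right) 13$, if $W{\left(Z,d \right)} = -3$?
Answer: $102362$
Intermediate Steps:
$o{\left(D,G \right)} = 8$ ($o{\left(D,G \right)} = 5 - -3 = 5 + 3 = 8$)
$\left(-54 - o{\left(9,-2 \right)}\right) \left(-52 - 75\right) 13 = \left(-54 - 8\right) \left(-52 - 75\right) 13 = \left(-62\right) \left(-127\right) 13 = 7874 \cdot 13 = 102362$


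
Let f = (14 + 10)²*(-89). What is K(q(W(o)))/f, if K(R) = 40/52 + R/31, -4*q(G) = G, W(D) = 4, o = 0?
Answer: -33/2295488 ≈ -1.4376e-5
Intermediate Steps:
q(G) = -G/4
K(R) = 10/13 + R/31 (K(R) = 40*(1/52) + R*(1/31) = 10/13 + R/31)
f = -51264 (f = 24²*(-89) = 576*(-89) = -51264)
K(q(W(o)))/f = (10/13 + (-¼*4)/31)/(-51264) = (10/13 + (1/31)*(-1))*(-1/51264) = (10/13 - 1/31)*(-1/51264) = (297/403)*(-1/51264) = -33/2295488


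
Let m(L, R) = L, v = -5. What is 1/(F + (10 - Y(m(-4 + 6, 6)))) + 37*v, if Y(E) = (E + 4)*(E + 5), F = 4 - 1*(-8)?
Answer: -3701/20 ≈ -185.05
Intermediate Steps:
F = 12 (F = 4 + 8 = 12)
Y(E) = (4 + E)*(5 + E)
1/(F + (10 - Y(m(-4 + 6, 6)))) + 37*v = 1/(12 + (10 - (20 + (-4 + 6)**2 + 9*(-4 + 6)))) + 37*(-5) = 1/(12 + (10 - (20 + 2**2 + 9*2))) - 185 = 1/(12 + (10 - (20 + 4 + 18))) - 185 = 1/(12 + (10 - 1*42)) - 185 = 1/(12 + (10 - 42)) - 185 = 1/(12 - 32) - 185 = 1/(-20) - 185 = -1/20 - 185 = -3701/20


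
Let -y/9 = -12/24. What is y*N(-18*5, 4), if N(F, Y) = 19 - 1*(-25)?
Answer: 198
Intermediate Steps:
N(F, Y) = 44 (N(F, Y) = 19 + 25 = 44)
y = 9/2 (y = -(-108)/24 = -9*(-½) = 9/2 ≈ 4.5000)
y*N(-18*5, 4) = (9/2)*44 = 198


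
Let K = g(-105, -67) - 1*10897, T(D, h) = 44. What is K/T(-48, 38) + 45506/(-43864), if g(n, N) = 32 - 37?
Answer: -60025949/241252 ≈ -248.81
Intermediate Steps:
g(n, N) = -5
K = -10902 (K = -5 - 1*10897 = -5 - 10897 = -10902)
K/T(-48, 38) + 45506/(-43864) = -10902/44 + 45506/(-43864) = -10902*1/44 + 45506*(-1/43864) = -5451/22 - 22753/21932 = -60025949/241252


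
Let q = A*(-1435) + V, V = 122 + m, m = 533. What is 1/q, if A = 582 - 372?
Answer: -1/300695 ≈ -3.3256e-6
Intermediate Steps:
V = 655 (V = 122 + 533 = 655)
A = 210
q = -300695 (q = 210*(-1435) + 655 = -301350 + 655 = -300695)
1/q = 1/(-300695) = -1/300695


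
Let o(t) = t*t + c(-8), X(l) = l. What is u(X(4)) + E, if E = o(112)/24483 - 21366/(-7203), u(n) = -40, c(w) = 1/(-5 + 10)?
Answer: -3578101283/97972805 ≈ -36.521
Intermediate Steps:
c(w) = ⅕ (c(w) = 1/5 = ⅕)
o(t) = ⅕ + t² (o(t) = t*t + ⅕ = t² + ⅕ = ⅕ + t²)
E = 340810917/97972805 (E = (⅕ + 112²)/24483 - 21366/(-7203) = (⅕ + 12544)*(1/24483) - 21366*(-1/7203) = (62721/5)*(1/24483) + 7122/2401 = 20907/40805 + 7122/2401 = 340810917/97972805 ≈ 3.4786)
u(X(4)) + E = -40 + 340810917/97972805 = -3578101283/97972805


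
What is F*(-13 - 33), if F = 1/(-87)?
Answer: 46/87 ≈ 0.52874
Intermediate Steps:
F = -1/87 ≈ -0.011494
F*(-13 - 33) = -(-13 - 33)/87 = -1/87*(-46) = 46/87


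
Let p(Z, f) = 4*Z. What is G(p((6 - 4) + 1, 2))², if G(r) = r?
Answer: 144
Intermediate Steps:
G(p((6 - 4) + 1, 2))² = (4*((6 - 4) + 1))² = (4*(2 + 1))² = (4*3)² = 12² = 144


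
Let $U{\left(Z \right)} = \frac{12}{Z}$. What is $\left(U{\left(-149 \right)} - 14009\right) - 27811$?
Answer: $- \frac{6231192}{149} \approx -41820.0$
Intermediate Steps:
$\left(U{\left(-149 \right)} - 14009\right) - 27811 = \left(\frac{12}{-149} - 14009\right) - 27811 = \left(12 \left(- \frac{1}{149}\right) - 14009\right) - 27811 = \left(- \frac{12}{149} - 14009\right) - 27811 = - \frac{2087353}{149} - 27811 = - \frac{6231192}{149}$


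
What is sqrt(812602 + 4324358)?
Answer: 8*sqrt(80265) ≈ 2266.5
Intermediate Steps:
sqrt(812602 + 4324358) = sqrt(5136960) = 8*sqrt(80265)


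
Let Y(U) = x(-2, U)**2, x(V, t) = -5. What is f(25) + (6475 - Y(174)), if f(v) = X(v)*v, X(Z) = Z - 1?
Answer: 7050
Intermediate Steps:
X(Z) = -1 + Z
Y(U) = 25 (Y(U) = (-5)**2 = 25)
f(v) = v*(-1 + v) (f(v) = (-1 + v)*v = v*(-1 + v))
f(25) + (6475 - Y(174)) = 25*(-1 + 25) + (6475 - 1*25) = 25*24 + (6475 - 25) = 600 + 6450 = 7050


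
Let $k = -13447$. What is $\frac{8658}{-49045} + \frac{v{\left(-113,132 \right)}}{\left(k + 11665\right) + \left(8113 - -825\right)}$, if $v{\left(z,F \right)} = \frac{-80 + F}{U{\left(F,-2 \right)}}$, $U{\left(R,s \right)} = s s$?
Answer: $- \frac{61319063}{350966020} \approx -0.17472$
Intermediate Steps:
$U{\left(R,s \right)} = s^{2}$
$v{\left(z,F \right)} = -20 + \frac{F}{4}$ ($v{\left(z,F \right)} = \frac{-80 + F}{\left(-2\right)^{2}} = \frac{-80 + F}{4} = \left(-80 + F\right) \frac{1}{4} = -20 + \frac{F}{4}$)
$\frac{8658}{-49045} + \frac{v{\left(-113,132 \right)}}{\left(k + 11665\right) + \left(8113 - -825\right)} = \frac{8658}{-49045} + \frac{-20 + \frac{1}{4} \cdot 132}{\left(-13447 + 11665\right) + \left(8113 - -825\right)} = 8658 \left(- \frac{1}{49045}\right) + \frac{-20 + 33}{-1782 + \left(8113 + 825\right)} = - \frac{8658}{49045} + \frac{13}{-1782 + 8938} = - \frac{8658}{49045} + \frac{13}{7156} = - \frac{61319063}{350966020}$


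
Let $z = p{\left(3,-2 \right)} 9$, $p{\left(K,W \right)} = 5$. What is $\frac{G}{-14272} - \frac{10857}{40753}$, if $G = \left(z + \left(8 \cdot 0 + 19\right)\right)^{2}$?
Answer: $- \frac{5029303}{9087919} \approx -0.55341$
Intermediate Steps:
$z = 45$ ($z = 5 \cdot 9 = 45$)
$G = 4096$ ($G = \left(45 + \left(8 \cdot 0 + 19\right)\right)^{2} = \left(45 + \left(0 + 19\right)\right)^{2} = \left(45 + 19\right)^{2} = 64^{2} = 4096$)
$\frac{G}{-14272} - \frac{10857}{40753} = \frac{4096}{-14272} - \frac{10857}{40753} = 4096 \left(- \frac{1}{14272}\right) - \frac{10857}{40753} = - \frac{64}{223} - \frac{10857}{40753} = - \frac{5029303}{9087919}$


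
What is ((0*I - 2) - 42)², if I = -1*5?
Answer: 1936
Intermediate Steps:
I = -5
((0*I - 2) - 42)² = ((0*(-5) - 2) - 42)² = ((0 - 2) - 42)² = (-2 - 42)² = (-44)² = 1936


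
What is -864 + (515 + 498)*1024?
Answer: 1036448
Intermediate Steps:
-864 + (515 + 498)*1024 = -864 + 1013*1024 = -864 + 1037312 = 1036448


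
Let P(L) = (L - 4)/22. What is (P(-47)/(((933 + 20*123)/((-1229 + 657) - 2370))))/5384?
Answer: 25007/66982344 ≈ 0.00037334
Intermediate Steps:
P(L) = -2/11 + L/22 (P(L) = (L - 1*4)*(1/22) = (L - 4)*(1/22) = (-4 + L)*(1/22) = -2/11 + L/22)
(P(-47)/(((933 + 20*123)/((-1229 + 657) - 2370))))/5384 = ((-2/11 + (1/22)*(-47))/(((933 + 20*123)/((-1229 + 657) - 2370))))/5384 = ((-2/11 - 47/22)/(((933 + 2460)/(-572 - 2370))))*(1/5384) = -51/(22*(3393/(-2942)))*(1/5384) = -51/(22*(3393*(-1/2942)))*(1/5384) = -51/(22*(-3393/2942))*(1/5384) = -51/22*(-2942/3393)*(1/5384) = (25007/12441)*(1/5384) = 25007/66982344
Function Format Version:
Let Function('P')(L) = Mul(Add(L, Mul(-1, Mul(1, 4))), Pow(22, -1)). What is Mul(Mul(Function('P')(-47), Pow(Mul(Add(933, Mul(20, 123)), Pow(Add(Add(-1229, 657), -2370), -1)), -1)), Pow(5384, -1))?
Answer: Rational(25007, 66982344) ≈ 0.00037334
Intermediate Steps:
Function('P')(L) = Add(Rational(-2, 11), Mul(Rational(1, 22), L)) (Function('P')(L) = Mul(Add(L, Mul(-1, 4)), Rational(1, 22)) = Mul(Add(L, -4), Rational(1, 22)) = Mul(Add(-4, L), Rational(1, 22)) = Add(Rational(-2, 11), Mul(Rational(1, 22), L)))
Mul(Mul(Function('P')(-47), Pow(Mul(Add(933, Mul(20, 123)), Pow(Add(Add(-1229, 657), -2370), -1)), -1)), Pow(5384, -1)) = Mul(Mul(Add(Rational(-2, 11), Mul(Rational(1, 22), -47)), Pow(Mul(Add(933, Mul(20, 123)), Pow(Add(Add(-1229, 657), -2370), -1)), -1)), Pow(5384, -1)) = Mul(Mul(Add(Rational(-2, 11), Rational(-47, 22)), Pow(Mul(Add(933, 2460), Pow(Add(-572, -2370), -1)), -1)), Rational(1, 5384)) = Mul(Mul(Rational(-51, 22), Pow(Mul(3393, Pow(-2942, -1)), -1)), Rational(1, 5384)) = Mul(Mul(Rational(-51, 22), Pow(Mul(3393, Rational(-1, 2942)), -1)), Rational(1, 5384)) = Mul(Mul(Rational(-51, 22), Pow(Rational(-3393, 2942), -1)), Rational(1, 5384)) = Mul(Mul(Rational(-51, 22), Rational(-2942, 3393)), Rational(1, 5384)) = Mul(Rational(25007, 12441), Rational(1, 5384)) = Rational(25007, 66982344)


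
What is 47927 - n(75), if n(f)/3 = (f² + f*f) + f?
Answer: 13952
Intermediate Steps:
n(f) = 3*f + 6*f² (n(f) = 3*((f² + f*f) + f) = 3*((f² + f²) + f) = 3*(2*f² + f) = 3*(f + 2*f²) = 3*f + 6*f²)
47927 - n(75) = 47927 - 3*75*(1 + 2*75) = 47927 - 3*75*(1 + 150) = 47927 - 3*75*151 = 47927 - 1*33975 = 47927 - 33975 = 13952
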